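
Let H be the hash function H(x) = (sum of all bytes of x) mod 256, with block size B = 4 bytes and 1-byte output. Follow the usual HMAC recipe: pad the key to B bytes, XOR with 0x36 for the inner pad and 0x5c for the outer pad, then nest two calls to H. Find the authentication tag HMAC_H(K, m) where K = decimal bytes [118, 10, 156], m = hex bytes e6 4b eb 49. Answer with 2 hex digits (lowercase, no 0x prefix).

Key decimal bytes [118, 10, 156] = 76 0a 9c is 3 bytes ≤ B = 4; zero-pad to 4 bytes: K' = 76 0a 9c 00.
K' ⊕ ipad = 40 3c aa 36.  K' ⊕ opad = 2a 56 c0 5c.
Inner input = (K'⊕ipad) ∥ m = 40 3c aa 36 ∥ e6 4b eb 49.
Inner hash: sum = 64+60+170+54+230+75+235+73 = 961; mod 256 = 193 → c1.
Outer input = (K'⊕opad) ∥ inner = 2a 56 c0 5c ∥ c1.
Outer hash (tag): sum = 42+86+192+92+193 = 605; mod 256 = 93 → 5d.

5d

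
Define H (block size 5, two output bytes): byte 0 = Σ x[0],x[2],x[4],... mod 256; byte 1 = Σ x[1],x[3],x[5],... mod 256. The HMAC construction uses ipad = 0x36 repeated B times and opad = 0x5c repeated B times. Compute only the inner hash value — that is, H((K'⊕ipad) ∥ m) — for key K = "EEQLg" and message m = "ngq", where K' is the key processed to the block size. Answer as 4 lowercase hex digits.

Key "EEQLg" = 45 45 51 4c 67 is exactly B = 5 bytes: K' = 45 45 51 4c 67.
K' ⊕ ipad = 73 73 67 7a 51.
Inner input = 73 73 67 7a 51 ∥ 6e 67 71.
Inner hash: even-index sum = 402 mod 256 = 146; odd-index sum = 460 mod 256 = 204 → 92 cc.

92cc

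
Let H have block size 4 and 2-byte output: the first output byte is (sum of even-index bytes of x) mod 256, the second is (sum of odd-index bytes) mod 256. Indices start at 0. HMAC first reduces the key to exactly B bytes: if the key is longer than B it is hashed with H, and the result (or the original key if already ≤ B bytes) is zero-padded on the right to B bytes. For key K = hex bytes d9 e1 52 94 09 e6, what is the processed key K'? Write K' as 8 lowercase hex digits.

|K| = 6 > B = 4, so first hash the key.
H(K): even-index sum = 308 mod 256 = 52; odd-index sum = 603 mod 256 = 91 → 34 5b.
Zero-pad H(K) = 34 5b to 4 bytes: K' = 34 5b 00 00.

345b0000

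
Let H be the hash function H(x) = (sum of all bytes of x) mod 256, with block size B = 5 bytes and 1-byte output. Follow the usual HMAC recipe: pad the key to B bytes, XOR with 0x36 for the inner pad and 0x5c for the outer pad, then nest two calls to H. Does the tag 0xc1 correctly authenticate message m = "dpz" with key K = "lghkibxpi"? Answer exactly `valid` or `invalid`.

invalid

Key "lghkibxpi" = 6c 67 68 6b 69 62 78 70 69 is 9 bytes > B = 5, so hash it first: H(key) = c2, then zero-pad to 5 bytes: K' = c2 00 00 00 00.
K' ⊕ ipad = f4 36 36 36 36; K' ⊕ opad = 9e 5c 5c 5c 5c.
Inner hash: sum = 244+54+54+54+54+100+112+122 = 794; mod 256 = 26 → 1a.
Outer hash (recomputed tag): sum = 158+92+92+92+92+26 = 552; mod 256 = 40 → 28.
Recomputed tag = 28; claimed = c1 → mismatch.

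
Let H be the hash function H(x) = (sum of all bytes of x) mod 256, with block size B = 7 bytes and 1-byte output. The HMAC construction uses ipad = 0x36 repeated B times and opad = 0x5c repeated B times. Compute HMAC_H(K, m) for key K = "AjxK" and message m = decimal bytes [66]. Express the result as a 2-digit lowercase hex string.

Key "AjxK" = 41 6a 78 4b is 4 bytes ≤ B = 7; zero-pad to 7 bytes: K' = 41 6a 78 4b 00 00 00.
K' ⊕ ipad = 77 5c 4e 7d 36 36 36.  K' ⊕ opad = 1d 36 24 17 5c 5c 5c.
Inner input = (K'⊕ipad) ∥ m = 77 5c 4e 7d 36 36 36 ∥ 42.
Inner hash: sum = 119+92+78+125+54+54+54+66 = 642; mod 256 = 130 → 82.
Outer input = (K'⊕opad) ∥ inner = 1d 36 24 17 5c 5c 5c ∥ 82.
Outer hash (tag): sum = 29+54+36+23+92+92+92+130 = 548; mod 256 = 36 → 24.

24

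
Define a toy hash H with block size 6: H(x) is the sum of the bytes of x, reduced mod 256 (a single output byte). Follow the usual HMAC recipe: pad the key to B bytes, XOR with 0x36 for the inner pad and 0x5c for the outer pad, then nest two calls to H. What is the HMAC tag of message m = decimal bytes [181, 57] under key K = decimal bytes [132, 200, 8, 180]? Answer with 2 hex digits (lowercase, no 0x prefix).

2a

Key decimal bytes [132, 200, 8, 180] = 84 c8 08 b4 is 4 bytes ≤ B = 6; zero-pad to 6 bytes: K' = 84 c8 08 b4 00 00.
K' ⊕ ipad = b2 fe 3e 82 36 36.  K' ⊕ opad = d8 94 54 e8 5c 5c.
Inner input = (K'⊕ipad) ∥ m = b2 fe 3e 82 36 36 ∥ b5 39.
Inner hash: sum = 178+254+62+130+54+54+181+57 = 970; mod 256 = 202 → ca.
Outer input = (K'⊕opad) ∥ inner = d8 94 54 e8 5c 5c ∥ ca.
Outer hash (tag): sum = 216+148+84+232+92+92+202 = 1066; mod 256 = 42 → 2a.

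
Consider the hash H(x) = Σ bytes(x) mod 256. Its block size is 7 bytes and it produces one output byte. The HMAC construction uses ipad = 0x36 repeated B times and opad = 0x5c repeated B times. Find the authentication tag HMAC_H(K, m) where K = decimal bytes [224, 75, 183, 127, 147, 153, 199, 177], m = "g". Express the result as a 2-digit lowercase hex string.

5f

Key decimal bytes [224, 75, 183, 127, 147, 153, 199, 177] = e0 4b b7 7f 93 99 c7 b1 is 8 bytes > B = 7, so hash it first: H(key) = 05, then zero-pad to 7 bytes: K' = 05 00 00 00 00 00 00.
K' ⊕ ipad = 33 36 36 36 36 36 36.  K' ⊕ opad = 59 5c 5c 5c 5c 5c 5c.
Inner input = (K'⊕ipad) ∥ m = 33 36 36 36 36 36 36 ∥ 67.
Inner hash: sum = 51+54+54+54+54+54+54+103 = 478; mod 256 = 222 → de.
Outer input = (K'⊕opad) ∥ inner = 59 5c 5c 5c 5c 5c 5c ∥ de.
Outer hash (tag): sum = 89+92+92+92+92+92+92+222 = 863; mod 256 = 95 → 5f.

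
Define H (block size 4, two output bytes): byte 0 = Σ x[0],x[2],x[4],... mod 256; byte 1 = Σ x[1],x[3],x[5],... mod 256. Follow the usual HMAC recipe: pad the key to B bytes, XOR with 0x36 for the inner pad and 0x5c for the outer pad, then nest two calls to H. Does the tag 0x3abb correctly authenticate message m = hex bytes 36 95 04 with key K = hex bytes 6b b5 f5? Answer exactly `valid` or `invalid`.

Key hex bytes 6b b5 f5 is 3 bytes ≤ B = 4; zero-pad to 4 bytes: K' = 6b b5 f5 00.
K' ⊕ ipad = 5d 83 c3 36; K' ⊕ opad = 37 e9 a9 5c.
Inner hash: even-index sum = 346 mod 256 = 90; odd-index sum = 334 mod 256 = 78 → 5a 4e.
Outer hash (recomputed tag): even-index sum = 314 mod 256 = 58; odd-index sum = 403 mod 256 = 147 → 3a 93.
Recomputed tag = 3a93; claimed = 3abb → mismatch.

invalid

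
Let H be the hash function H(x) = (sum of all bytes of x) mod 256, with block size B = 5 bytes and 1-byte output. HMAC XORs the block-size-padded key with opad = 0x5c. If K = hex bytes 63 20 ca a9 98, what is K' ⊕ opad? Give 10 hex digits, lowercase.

Key hex bytes 63 20 ca a9 98 is exactly B = 5 bytes: K' = 63 20 ca a9 98.
XOR each byte with 0x5c: 63⊕5c=3f, 20⊕5c=7c, ca⊕5c=96, a9⊕5c=f5, 98⊕5c=c4.

3f7c96f5c4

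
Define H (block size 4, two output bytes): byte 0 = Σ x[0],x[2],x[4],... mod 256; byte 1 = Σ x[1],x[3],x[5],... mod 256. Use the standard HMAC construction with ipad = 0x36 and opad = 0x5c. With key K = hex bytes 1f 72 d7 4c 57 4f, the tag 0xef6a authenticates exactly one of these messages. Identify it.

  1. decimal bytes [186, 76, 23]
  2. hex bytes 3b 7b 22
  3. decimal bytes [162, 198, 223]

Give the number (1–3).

1

Key hex bytes 1f 72 d7 4c 57 4f is 6 bytes > B = 4, so hash it first: H(key) = 4d 0d, then zero-pad to 4 bytes: K' = 4d 0d 00 00.
K' ⊕ ipad = 7b 3b 36 36; K' ⊕ opad = 11 51 5c 5c.
m1: inner = H(7b 3b 36 36 ba 4c 17) = 82 bd; tag = H(11 51 5c 5c 82 bd) = ef6a ← matches
m2: inner = H(7b 3b 36 36 3b 7b 22) = 0e ec; tag = H(11 51 5c 5c 0e ec) = 7b99
m3: inner = H(7b 3b 36 36 a2 c6 df) = 32 37; tag = H(11 51 5c 5c 32 37) = 9fe4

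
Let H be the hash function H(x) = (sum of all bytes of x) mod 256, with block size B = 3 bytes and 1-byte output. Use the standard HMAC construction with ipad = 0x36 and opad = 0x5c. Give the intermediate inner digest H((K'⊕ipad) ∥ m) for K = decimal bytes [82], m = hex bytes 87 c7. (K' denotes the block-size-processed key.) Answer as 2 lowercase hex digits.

Key decimal bytes [82] = 52 is 1 byte ≤ B = 3; zero-pad to 3 bytes: K' = 52 00 00.
K' ⊕ ipad = 64 36 36.
Inner input = 64 36 36 ∥ 87 c7.
Inner hash: sum = 100+54+54+135+199 = 542; mod 256 = 30 → 1e.

1e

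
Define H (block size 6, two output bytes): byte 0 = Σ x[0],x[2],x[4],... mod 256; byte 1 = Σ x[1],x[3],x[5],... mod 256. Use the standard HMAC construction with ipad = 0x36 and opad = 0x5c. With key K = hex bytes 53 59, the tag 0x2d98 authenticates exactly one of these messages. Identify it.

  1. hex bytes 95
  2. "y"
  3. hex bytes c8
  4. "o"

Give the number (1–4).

Key hex bytes 53 59 is 2 bytes ≤ B = 6; zero-pad to 6 bytes: K' = 53 59 00 00 00 00.
K' ⊕ ipad = 65 6f 36 36 36 36; K' ⊕ opad = 0f 05 5c 5c 5c 5c.
m1: inner = H(65 6f 36 36 36 36 95) = 66 db; tag = H(0f 05 5c 5c 5c 5c 66 db) = 2d98 ← matches
m2: inner = H(65 6f 36 36 36 36 79) = 4a db; tag = H(0f 05 5c 5c 5c 5c 4a db) = 1198
m3: inner = H(65 6f 36 36 36 36 c8) = 99 db; tag = H(0f 05 5c 5c 5c 5c 99 db) = 6098
m4: inner = H(65 6f 36 36 36 36 6f) = 40 db; tag = H(0f 05 5c 5c 5c 5c 40 db) = 0798

1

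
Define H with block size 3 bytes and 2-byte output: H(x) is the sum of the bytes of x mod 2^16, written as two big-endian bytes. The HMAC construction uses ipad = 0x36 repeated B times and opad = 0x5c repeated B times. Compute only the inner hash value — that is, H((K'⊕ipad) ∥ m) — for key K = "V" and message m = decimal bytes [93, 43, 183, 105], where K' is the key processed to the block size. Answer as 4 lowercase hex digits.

Key "V" = 56 is 1 byte ≤ B = 3; zero-pad to 3 bytes: K' = 56 00 00.
K' ⊕ ipad = 60 36 36.
Inner input = 60 36 36 ∥ 5d 2b b7 69.
Inner hash: sum = 96+54+54+93+43+183+105 = 628 → 02 74.

0274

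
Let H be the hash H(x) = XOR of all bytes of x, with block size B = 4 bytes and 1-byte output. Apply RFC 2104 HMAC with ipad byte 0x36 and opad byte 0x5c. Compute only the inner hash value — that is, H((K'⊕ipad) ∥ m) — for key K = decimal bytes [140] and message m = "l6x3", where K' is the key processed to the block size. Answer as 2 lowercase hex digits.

9d

Key decimal bytes [140] = 8c is 1 byte ≤ B = 4; zero-pad to 4 bytes: K' = 8c 00 00 00.
K' ⊕ ipad = ba 36 36 36.
Inner input = ba 36 36 36 ∥ 6c 36 78 33.
Inner hash: XOR ba⊕36⊕36⊕36⊕6c⊕36⊕78⊕33 = 9d.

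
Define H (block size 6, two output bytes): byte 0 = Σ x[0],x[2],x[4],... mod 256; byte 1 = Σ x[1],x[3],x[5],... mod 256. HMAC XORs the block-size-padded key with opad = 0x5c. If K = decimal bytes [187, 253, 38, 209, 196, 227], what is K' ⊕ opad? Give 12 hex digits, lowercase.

Key decimal bytes [187, 253, 38, 209, 196, 227] = bb fd 26 d1 c4 e3 is exactly B = 6 bytes: K' = bb fd 26 d1 c4 e3.
XOR each byte with 0x5c: bb⊕5c=e7, fd⊕5c=a1, 26⊕5c=7a, d1⊕5c=8d, c4⊕5c=98, e3⊕5c=bf.

e7a17a8d98bf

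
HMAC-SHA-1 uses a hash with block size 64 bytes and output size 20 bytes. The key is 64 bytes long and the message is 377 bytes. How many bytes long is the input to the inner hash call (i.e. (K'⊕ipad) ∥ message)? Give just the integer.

441

Key is 64 ≤ 64 bytes, zero-padded: |K'| = 64.
Inner input = (K'⊕ipad) ∥ m → 64 + 377 = 441 bytes.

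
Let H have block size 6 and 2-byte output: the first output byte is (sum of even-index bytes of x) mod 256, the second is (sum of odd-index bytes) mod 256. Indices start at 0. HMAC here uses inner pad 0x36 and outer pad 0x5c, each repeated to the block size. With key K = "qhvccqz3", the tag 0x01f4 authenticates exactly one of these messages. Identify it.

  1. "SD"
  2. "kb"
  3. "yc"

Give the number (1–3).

1

Key "qhvccqz3" = 71 68 76 63 63 71 7a 33 is 8 bytes > B = 6, so hash it first: H(key) = c4 6f, then zero-pad to 6 bytes: K' = c4 6f 00 00 00 00.
K' ⊕ ipad = f2 59 36 36 36 36; K' ⊕ opad = 98 33 5c 5c 5c 5c.
m1: inner = H(f2 59 36 36 36 36 53 44) = b1 09; tag = H(98 33 5c 5c 5c 5c b1 09) = 01f4 ← matches
m2: inner = H(f2 59 36 36 36 36 6b 62) = c9 27; tag = H(98 33 5c 5c 5c 5c c9 27) = 1912
m3: inner = H(f2 59 36 36 36 36 79 63) = d7 28; tag = H(98 33 5c 5c 5c 5c d7 28) = 2713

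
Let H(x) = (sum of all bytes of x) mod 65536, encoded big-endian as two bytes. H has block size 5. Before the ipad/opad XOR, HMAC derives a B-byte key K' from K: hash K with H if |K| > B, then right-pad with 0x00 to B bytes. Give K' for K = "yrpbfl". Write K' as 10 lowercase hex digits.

028f000000

|K| = 6 > B = 5, so first hash the key.
H(K): sum = 121+114+112+98+102+108 = 655 → 02 8f.
Zero-pad H(K) = 02 8f to 5 bytes: K' = 02 8f 00 00 00.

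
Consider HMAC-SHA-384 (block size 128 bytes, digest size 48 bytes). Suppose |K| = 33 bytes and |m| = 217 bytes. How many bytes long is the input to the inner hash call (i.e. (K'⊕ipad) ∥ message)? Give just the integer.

345

Key is 33 ≤ 128 bytes, zero-padded: |K'| = 128.
Inner input = (K'⊕ipad) ∥ m → 128 + 217 = 345 bytes.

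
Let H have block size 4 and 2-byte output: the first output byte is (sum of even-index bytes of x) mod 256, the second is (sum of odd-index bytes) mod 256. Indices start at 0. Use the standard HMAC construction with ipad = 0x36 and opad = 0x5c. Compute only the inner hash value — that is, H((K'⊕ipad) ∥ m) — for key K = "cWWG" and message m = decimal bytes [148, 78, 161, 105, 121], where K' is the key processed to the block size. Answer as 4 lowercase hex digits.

Key "cWWG" = 63 57 57 47 is exactly B = 4 bytes: K' = 63 57 57 47.
K' ⊕ ipad = 55 61 61 71.
Inner input = 55 61 61 71 ∥ 94 4e a1 69 79.
Inner hash: even-index sum = 612 mod 256 = 100; odd-index sum = 393 mod 256 = 137 → 64 89.

6489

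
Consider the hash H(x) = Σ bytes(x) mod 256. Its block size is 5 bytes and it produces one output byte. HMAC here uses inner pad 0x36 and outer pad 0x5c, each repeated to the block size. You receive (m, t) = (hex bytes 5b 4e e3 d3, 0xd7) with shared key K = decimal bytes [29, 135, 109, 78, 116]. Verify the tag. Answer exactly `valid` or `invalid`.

Key decimal bytes [29, 135, 109, 78, 116] = 1d 87 6d 4e 74 is exactly B = 5 bytes: K' = 1d 87 6d 4e 74.
K' ⊕ ipad = 2b b1 5b 78 42; K' ⊕ opad = 41 db 31 12 28.
Inner hash: sum = 43+177+91+120+66+91+78+227+211 = 1104; mod 256 = 80 → 50.
Outer hash (recomputed tag): sum = 65+219+49+18+40+80 = 471; mod 256 = 215 → d7.
Recomputed tag = d7; claimed = d7 → match.

valid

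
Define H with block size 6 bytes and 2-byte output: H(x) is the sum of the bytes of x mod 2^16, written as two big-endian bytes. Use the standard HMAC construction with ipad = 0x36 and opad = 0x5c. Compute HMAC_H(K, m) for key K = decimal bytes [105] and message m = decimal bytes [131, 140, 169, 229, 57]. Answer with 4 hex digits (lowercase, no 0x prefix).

0248

Key decimal bytes [105] = 69 is 1 byte ≤ B = 6; zero-pad to 6 bytes: K' = 69 00 00 00 00 00.
K' ⊕ ipad = 5f 36 36 36 36 36.  K' ⊕ opad = 35 5c 5c 5c 5c 5c.
Inner input = (K'⊕ipad) ∥ m = 5f 36 36 36 36 36 ∥ 83 8c a9 e5 39.
Inner hash: sum = 95+54+54+54+54+54+131+140+169+229+57 = 1091 → 04 43.
Outer input = (K'⊕opad) ∥ inner = 35 5c 5c 5c 5c 5c ∥ 04 43.
Outer hash (tag): sum = 53+92+92+92+92+92+4+67 = 584 → 02 48.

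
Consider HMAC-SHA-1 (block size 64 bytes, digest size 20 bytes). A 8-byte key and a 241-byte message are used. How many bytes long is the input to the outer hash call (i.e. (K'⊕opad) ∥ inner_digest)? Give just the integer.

Key is 8 ≤ 64 bytes, zero-padded: |K'| = 64.
Outer input = (K'⊕opad) ∥ H(inner) → 64 + 20 = 84 bytes.

84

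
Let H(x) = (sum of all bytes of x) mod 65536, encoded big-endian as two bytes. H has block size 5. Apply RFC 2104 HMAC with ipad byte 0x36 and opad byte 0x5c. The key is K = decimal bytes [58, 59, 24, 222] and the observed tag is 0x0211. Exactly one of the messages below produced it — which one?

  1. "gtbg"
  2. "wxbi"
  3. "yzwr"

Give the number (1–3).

2

Key decimal bytes [58, 59, 24, 222] = 3a 3b 18 de is 4 bytes ≤ B = 5; zero-pad to 5 bytes: K' = 3a 3b 18 de 00.
K' ⊕ ipad = 0c 0d 2e e8 36; K' ⊕ opad = 66 67 44 82 5c.
m1: inner = H(0c 0d 2e e8 36 67 74 62 67) = 03 09; tag = H(66 67 44 82 5c 03 09) = 01fb
m2: inner = H(0c 0d 2e e8 36 77 78 62 69) = 03 1f; tag = H(66 67 44 82 5c 03 1f) = 0211 ← matches
m3: inner = H(0c 0d 2e e8 36 79 7a 77 72) = 03 41; tag = H(66 67 44 82 5c 03 41) = 0233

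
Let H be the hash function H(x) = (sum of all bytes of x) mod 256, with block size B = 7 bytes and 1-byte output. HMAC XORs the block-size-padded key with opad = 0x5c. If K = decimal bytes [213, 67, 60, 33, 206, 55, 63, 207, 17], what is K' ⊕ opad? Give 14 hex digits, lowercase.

Key decimal bytes [213, 67, 60, 33, 206, 55, 63, 207, 17] = d5 43 3c 21 ce 37 3f cf 11 is 9 bytes > B = 7, so hash it first: H(key) = 99, then zero-pad to 7 bytes: K' = 99 00 00 00 00 00 00.
XOR each byte with 0x5c: 99⊕5c=c5, 00⊕5c=5c, 00⊕5c=5c, 00⊕5c=5c, 00⊕5c=5c, 00⊕5c=5c, 00⊕5c=5c.

c55c5c5c5c5c5c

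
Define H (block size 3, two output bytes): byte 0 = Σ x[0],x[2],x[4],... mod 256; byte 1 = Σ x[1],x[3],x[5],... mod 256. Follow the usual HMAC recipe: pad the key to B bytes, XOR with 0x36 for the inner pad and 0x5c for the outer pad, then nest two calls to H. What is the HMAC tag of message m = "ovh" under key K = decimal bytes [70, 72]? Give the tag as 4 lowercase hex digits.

cb30

Key decimal bytes [70, 72] = 46 48 is 2 bytes ≤ B = 3; zero-pad to 3 bytes: K' = 46 48 00.
K' ⊕ ipad = 70 7e 36.  K' ⊕ opad = 1a 14 5c.
Inner input = (K'⊕ipad) ∥ m = 70 7e 36 ∥ 6f 76 68.
Inner hash: even-index sum = 284 mod 256 = 28; odd-index sum = 341 mod 256 = 85 → 1c 55.
Outer input = (K'⊕opad) ∥ inner = 1a 14 5c ∥ 1c 55.
Outer hash (tag): even-index sum = 203 mod 256 = 203; odd-index sum = 48 mod 256 = 48 → cb 30.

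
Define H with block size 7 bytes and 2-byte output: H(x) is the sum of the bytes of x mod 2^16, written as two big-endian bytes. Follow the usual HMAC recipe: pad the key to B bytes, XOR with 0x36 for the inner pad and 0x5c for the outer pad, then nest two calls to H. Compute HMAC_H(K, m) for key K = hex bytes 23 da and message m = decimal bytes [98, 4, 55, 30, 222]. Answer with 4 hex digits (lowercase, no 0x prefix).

Key hex bytes 23 da is 2 bytes ≤ B = 7; zero-pad to 7 bytes: K' = 23 da 00 00 00 00 00.
K' ⊕ ipad = 15 ec 36 36 36 36 36.  K' ⊕ opad = 7f 86 5c 5c 5c 5c 5c.
Inner input = (K'⊕ipad) ∥ m = 15 ec 36 36 36 36 36 ∥ 62 04 37 1e de.
Inner hash: sum = 21+236+54+54+54+54+54+98+4+55+30+222 = 936 → 03 a8.
Outer input = (K'⊕opad) ∥ inner = 7f 86 5c 5c 5c 5c 5c ∥ 03 a8.
Outer hash (tag): sum = 127+134+92+92+92+92+92+3+168 = 892 → 03 7c.

037c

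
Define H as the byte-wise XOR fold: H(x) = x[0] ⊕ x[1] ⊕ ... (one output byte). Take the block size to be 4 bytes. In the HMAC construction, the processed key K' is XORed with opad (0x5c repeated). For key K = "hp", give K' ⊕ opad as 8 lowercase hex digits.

342c5c5c

Key "hp" = 68 70 is 2 bytes ≤ B = 4; zero-pad to 4 bytes: K' = 68 70 00 00.
XOR each byte with 0x5c: 68⊕5c=34, 70⊕5c=2c, 00⊕5c=5c, 00⊕5c=5c.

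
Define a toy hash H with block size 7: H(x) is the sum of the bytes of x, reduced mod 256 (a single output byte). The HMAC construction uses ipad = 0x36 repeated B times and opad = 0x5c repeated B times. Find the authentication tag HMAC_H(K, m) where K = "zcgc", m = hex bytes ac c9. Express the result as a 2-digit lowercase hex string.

Key "zcgc" = 7a 63 67 63 is 4 bytes ≤ B = 7; zero-pad to 7 bytes: K' = 7a 63 67 63 00 00 00.
K' ⊕ ipad = 4c 55 51 55 36 36 36.  K' ⊕ opad = 26 3f 3b 3f 5c 5c 5c.
Inner input = (K'⊕ipad) ∥ m = 4c 55 51 55 36 36 36 ∥ ac c9.
Inner hash: sum = 76+85+81+85+54+54+54+172+201 = 862; mod 256 = 94 → 5e.
Outer input = (K'⊕opad) ∥ inner = 26 3f 3b 3f 5c 5c 5c ∥ 5e.
Outer hash (tag): sum = 38+63+59+63+92+92+92+94 = 593; mod 256 = 81 → 51.

51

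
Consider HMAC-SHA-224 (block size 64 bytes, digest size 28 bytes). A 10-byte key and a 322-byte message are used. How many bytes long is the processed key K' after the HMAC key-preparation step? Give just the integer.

Key is 10 ≤ 64 bytes, zero-padded: |K'| = 64.

64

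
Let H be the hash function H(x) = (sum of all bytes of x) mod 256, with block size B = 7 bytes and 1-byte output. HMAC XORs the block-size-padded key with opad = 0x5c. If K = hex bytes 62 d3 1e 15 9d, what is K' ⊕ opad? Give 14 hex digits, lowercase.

3e8f4249c15c5c

Key hex bytes 62 d3 1e 15 9d is 5 bytes ≤ B = 7; zero-pad to 7 bytes: K' = 62 d3 1e 15 9d 00 00.
XOR each byte with 0x5c: 62⊕5c=3e, d3⊕5c=8f, 1e⊕5c=42, 15⊕5c=49, 9d⊕5c=c1, 00⊕5c=5c, 00⊕5c=5c.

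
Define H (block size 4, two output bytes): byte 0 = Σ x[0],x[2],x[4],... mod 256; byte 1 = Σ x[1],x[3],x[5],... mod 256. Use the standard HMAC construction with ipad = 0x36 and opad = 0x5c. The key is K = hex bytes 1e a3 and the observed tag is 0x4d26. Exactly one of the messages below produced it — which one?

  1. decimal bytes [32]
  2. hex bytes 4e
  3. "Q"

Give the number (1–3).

3

Key hex bytes 1e a3 is 2 bytes ≤ B = 4; zero-pad to 4 bytes: K' = 1e a3 00 00.
K' ⊕ ipad = 28 95 36 36; K' ⊕ opad = 42 ff 5c 5c.
m1: inner = H(28 95 36 36 20) = 7e cb; tag = H(42 ff 5c 5c 7e cb) = 1c26
m2: inner = H(28 95 36 36 4e) = ac cb; tag = H(42 ff 5c 5c ac cb) = 4a26
m3: inner = H(28 95 36 36 51) = af cb; tag = H(42 ff 5c 5c af cb) = 4d26 ← matches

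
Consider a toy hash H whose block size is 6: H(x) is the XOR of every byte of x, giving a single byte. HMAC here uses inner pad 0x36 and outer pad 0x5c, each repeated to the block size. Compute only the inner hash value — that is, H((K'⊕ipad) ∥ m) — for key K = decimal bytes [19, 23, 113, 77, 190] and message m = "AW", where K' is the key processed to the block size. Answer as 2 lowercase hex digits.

90

Key decimal bytes [19, 23, 113, 77, 190] = 13 17 71 4d be is 5 bytes ≤ B = 6; zero-pad to 6 bytes: K' = 13 17 71 4d be 00.
K' ⊕ ipad = 25 21 47 7b 88 36.
Inner input = 25 21 47 7b 88 36 ∥ 41 57.
Inner hash: XOR 25⊕21⊕47⊕7b⊕88⊕36⊕41⊕57 = 90.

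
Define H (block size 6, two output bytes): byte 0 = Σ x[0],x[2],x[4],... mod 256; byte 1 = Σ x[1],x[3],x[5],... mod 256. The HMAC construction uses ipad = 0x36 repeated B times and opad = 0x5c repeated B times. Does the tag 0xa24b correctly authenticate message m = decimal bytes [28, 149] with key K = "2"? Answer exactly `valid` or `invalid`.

Key "2" = 32 is 1 byte ≤ B = 6; zero-pad to 6 bytes: K' = 32 00 00 00 00 00.
K' ⊕ ipad = 04 36 36 36 36 36; K' ⊕ opad = 6e 5c 5c 5c 5c 5c.
Inner hash: even-index sum = 140 mod 256 = 140; odd-index sum = 311 mod 256 = 55 → 8c 37.
Outer hash (recomputed tag): even-index sum = 434 mod 256 = 178; odd-index sum = 331 mod 256 = 75 → b2 4b.
Recomputed tag = b24b; claimed = a24b → mismatch.

invalid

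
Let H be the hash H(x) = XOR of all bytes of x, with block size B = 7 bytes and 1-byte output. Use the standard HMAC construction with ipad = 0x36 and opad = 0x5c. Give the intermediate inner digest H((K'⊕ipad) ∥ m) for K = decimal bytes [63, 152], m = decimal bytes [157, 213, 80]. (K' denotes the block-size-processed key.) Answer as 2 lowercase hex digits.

89

Key decimal bytes [63, 152] = 3f 98 is 2 bytes ≤ B = 7; zero-pad to 7 bytes: K' = 3f 98 00 00 00 00 00.
K' ⊕ ipad = 09 ae 36 36 36 36 36.
Inner input = 09 ae 36 36 36 36 36 ∥ 9d d5 50.
Inner hash: XOR 09⊕ae⊕36⊕36⊕36⊕36⊕36⊕9d⊕d5⊕50 = 89.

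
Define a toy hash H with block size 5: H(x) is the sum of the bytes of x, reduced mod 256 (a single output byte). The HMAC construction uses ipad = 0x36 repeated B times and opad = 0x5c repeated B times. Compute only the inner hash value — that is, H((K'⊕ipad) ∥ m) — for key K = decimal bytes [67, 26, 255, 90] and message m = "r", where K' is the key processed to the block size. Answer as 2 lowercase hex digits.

Key decimal bytes [67, 26, 255, 90] = 43 1a ff 5a is 4 bytes ≤ B = 5; zero-pad to 5 bytes: K' = 43 1a ff 5a 00.
K' ⊕ ipad = 75 2c c9 6c 36.
Inner input = 75 2c c9 6c 36 ∥ 72.
Inner hash: sum = 117+44+201+108+54+114 = 638; mod 256 = 126 → 7e.

7e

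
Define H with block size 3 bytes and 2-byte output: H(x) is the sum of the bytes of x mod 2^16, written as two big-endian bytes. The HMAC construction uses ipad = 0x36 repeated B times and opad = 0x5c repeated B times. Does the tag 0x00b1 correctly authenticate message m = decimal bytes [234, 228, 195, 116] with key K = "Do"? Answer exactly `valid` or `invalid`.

valid

Key "Do" = 44 6f is 2 bytes ≤ B = 3; zero-pad to 3 bytes: K' = 44 6f 00.
K' ⊕ ipad = 72 59 36; K' ⊕ opad = 18 33 5c.
Inner hash: sum = 114+89+54+234+228+195+116 = 1030 → 04 06.
Outer hash (recomputed tag): sum = 24+51+92+4+6 = 177 → 00 b1.
Recomputed tag = 00b1; claimed = 00b1 → match.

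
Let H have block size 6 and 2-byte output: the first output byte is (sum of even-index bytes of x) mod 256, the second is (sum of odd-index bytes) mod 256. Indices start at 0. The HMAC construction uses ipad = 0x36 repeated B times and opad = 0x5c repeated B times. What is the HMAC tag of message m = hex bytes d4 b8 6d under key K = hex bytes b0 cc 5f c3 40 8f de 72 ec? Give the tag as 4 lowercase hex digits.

d94e

Key hex bytes b0 cc 5f c3 40 8f de 72 ec is 9 bytes > B = 6, so hash it first: H(key) = 19 90, then zero-pad to 6 bytes: K' = 19 90 00 00 00 00.
K' ⊕ ipad = 2f a6 36 36 36 36.  K' ⊕ opad = 45 cc 5c 5c 5c 5c.
Inner input = (K'⊕ipad) ∥ m = 2f a6 36 36 36 36 ∥ d4 b8 6d.
Inner hash: even-index sum = 476 mod 256 = 220; odd-index sum = 458 mod 256 = 202 → dc ca.
Outer input = (K'⊕opad) ∥ inner = 45 cc 5c 5c 5c 5c ∥ dc ca.
Outer hash (tag): even-index sum = 473 mod 256 = 217; odd-index sum = 590 mod 256 = 78 → d9 4e.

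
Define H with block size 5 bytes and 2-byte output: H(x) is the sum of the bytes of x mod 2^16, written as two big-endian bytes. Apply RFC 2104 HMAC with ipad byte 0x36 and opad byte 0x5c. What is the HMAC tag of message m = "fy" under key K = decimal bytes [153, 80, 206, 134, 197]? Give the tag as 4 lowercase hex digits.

Key decimal bytes [153, 80, 206, 134, 197] = 99 50 ce 86 c5 is exactly B = 5 bytes: K' = 99 50 ce 86 c5.
K' ⊕ ipad = af 66 f8 b0 f3.  K' ⊕ opad = c5 0c 92 da 99.
Inner input = (K'⊕ipad) ∥ m = af 66 f8 b0 f3 ∥ 66 79.
Inner hash: sum = 175+102+248+176+243+102+121 = 1167 → 04 8f.
Outer input = (K'⊕opad) ∥ inner = c5 0c 92 da 99 ∥ 04 8f.
Outer hash (tag): sum = 197+12+146+218+153+4+143 = 873 → 03 69.

0369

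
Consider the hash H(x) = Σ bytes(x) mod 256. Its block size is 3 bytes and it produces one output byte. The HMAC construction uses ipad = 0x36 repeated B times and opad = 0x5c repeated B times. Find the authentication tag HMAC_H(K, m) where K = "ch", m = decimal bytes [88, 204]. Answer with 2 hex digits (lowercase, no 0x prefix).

dc

Key "ch" = 63 68 is 2 bytes ≤ B = 3; zero-pad to 3 bytes: K' = 63 68 00.
K' ⊕ ipad = 55 5e 36.  K' ⊕ opad = 3f 34 5c.
Inner input = (K'⊕ipad) ∥ m = 55 5e 36 ∥ 58 cc.
Inner hash: sum = 85+94+54+88+204 = 525; mod 256 = 13 → 0d.
Outer input = (K'⊕opad) ∥ inner = 3f 34 5c ∥ 0d.
Outer hash (tag): sum = 63+52+92+13 = 220 → dc.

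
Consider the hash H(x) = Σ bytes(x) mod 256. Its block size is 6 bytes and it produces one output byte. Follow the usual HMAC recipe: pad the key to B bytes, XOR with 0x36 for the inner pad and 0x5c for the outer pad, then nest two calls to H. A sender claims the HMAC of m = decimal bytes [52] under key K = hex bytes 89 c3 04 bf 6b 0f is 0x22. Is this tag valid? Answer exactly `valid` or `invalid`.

invalid

Key hex bytes 89 c3 04 bf 6b 0f is exactly B = 6 bytes: K' = 89 c3 04 bf 6b 0f.
K' ⊕ ipad = bf f5 32 89 5d 39; K' ⊕ opad = d5 9f 58 e3 37 53.
Inner hash: sum = 191+245+50+137+93+57+52 = 825; mod 256 = 57 → 39.
Outer hash (recomputed tag): sum = 213+159+88+227+55+83+57 = 882; mod 256 = 114 → 72.
Recomputed tag = 72; claimed = 22 → mismatch.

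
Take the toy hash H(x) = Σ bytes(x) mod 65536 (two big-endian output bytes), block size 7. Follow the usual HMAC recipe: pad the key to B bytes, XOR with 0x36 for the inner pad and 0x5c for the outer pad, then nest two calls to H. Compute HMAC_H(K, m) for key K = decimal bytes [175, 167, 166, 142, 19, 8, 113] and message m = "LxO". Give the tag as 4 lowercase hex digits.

04bd

Key decimal bytes [175, 167, 166, 142, 19, 8, 113] = af a7 a6 8e 13 08 71 is exactly B = 7 bytes: K' = af a7 a6 8e 13 08 71.
K' ⊕ ipad = 99 91 90 b8 25 3e 47.  K' ⊕ opad = f3 fb fa d2 4f 54 2d.
Inner input = (K'⊕ipad) ∥ m = 99 91 90 b8 25 3e 47 ∥ 4c 78 4f.
Inner hash: sum = 153+145+144+184+37+62+71+76+120+79 = 1071 → 04 2f.
Outer input = (K'⊕opad) ∥ inner = f3 fb fa d2 4f 54 2d ∥ 04 2f.
Outer hash (tag): sum = 243+251+250+210+79+84+45+4+47 = 1213 → 04 bd.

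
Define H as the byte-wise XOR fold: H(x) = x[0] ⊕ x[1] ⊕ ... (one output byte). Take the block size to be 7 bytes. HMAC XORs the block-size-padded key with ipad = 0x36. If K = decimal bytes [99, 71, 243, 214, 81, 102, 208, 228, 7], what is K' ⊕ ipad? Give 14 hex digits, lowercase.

33363636363636

Key decimal bytes [99, 71, 243, 214, 81, 102, 208, 228, 7] = 63 47 f3 d6 51 66 d0 e4 07 is 9 bytes > B = 7, so hash it first: H(key) = 05, then zero-pad to 7 bytes: K' = 05 00 00 00 00 00 00.
XOR each byte with 0x36: 05⊕36=33, 00⊕36=36, 00⊕36=36, 00⊕36=36, 00⊕36=36, 00⊕36=36, 00⊕36=36.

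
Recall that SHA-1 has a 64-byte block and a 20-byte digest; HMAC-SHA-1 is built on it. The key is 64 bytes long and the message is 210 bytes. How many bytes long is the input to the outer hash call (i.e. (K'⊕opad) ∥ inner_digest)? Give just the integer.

84

Key is 64 ≤ 64 bytes, zero-padded: |K'| = 64.
Outer input = (K'⊕opad) ∥ H(inner) → 64 + 20 = 84 bytes.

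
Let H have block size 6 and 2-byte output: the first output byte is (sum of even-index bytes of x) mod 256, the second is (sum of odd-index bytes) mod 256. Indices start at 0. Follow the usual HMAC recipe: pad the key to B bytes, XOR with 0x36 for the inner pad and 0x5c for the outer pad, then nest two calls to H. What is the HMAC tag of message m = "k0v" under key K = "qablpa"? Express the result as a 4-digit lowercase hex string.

59e2

Key "qablpa" = 71 61 62 6c 70 61 is exactly B = 6 bytes: K' = 71 61 62 6c 70 61.
K' ⊕ ipad = 47 57 54 5a 46 57.  K' ⊕ opad = 2d 3d 3e 30 2c 3d.
Inner input = (K'⊕ipad) ∥ m = 47 57 54 5a 46 57 ∥ 6b 30 76.
Inner hash: even-index sum = 450 mod 256 = 194; odd-index sum = 312 mod 256 = 56 → c2 38.
Outer input = (K'⊕opad) ∥ inner = 2d 3d 3e 30 2c 3d ∥ c2 38.
Outer hash (tag): even-index sum = 345 mod 256 = 89; odd-index sum = 226 mod 256 = 226 → 59 e2.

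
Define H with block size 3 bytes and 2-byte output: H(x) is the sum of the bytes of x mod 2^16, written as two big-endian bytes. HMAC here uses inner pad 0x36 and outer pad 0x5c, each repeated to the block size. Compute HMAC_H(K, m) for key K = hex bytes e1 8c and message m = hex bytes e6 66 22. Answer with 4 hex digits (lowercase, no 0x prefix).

Key hex bytes e1 8c is 2 bytes ≤ B = 3; zero-pad to 3 bytes: K' = e1 8c 00.
K' ⊕ ipad = d7 ba 36.  K' ⊕ opad = bd d0 5c.
Inner input = (K'⊕ipad) ∥ m = d7 ba 36 ∥ e6 66 22.
Inner hash: sum = 215+186+54+230+102+34 = 821 → 03 35.
Outer input = (K'⊕opad) ∥ inner = bd d0 5c ∥ 03 35.
Outer hash (tag): sum = 189+208+92+3+53 = 545 → 02 21.

0221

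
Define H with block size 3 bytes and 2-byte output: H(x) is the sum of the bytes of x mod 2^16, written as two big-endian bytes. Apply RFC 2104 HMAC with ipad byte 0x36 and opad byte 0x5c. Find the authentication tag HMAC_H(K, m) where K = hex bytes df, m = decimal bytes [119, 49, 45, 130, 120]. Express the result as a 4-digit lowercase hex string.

Key hex bytes df is 1 byte ≤ B = 3; zero-pad to 3 bytes: K' = df 00 00.
K' ⊕ ipad = e9 36 36.  K' ⊕ opad = 83 5c 5c.
Inner input = (K'⊕ipad) ∥ m = e9 36 36 ∥ 77 31 2d 82 78.
Inner hash: sum = 233+54+54+119+49+45+130+120 = 804 → 03 24.
Outer input = (K'⊕opad) ∥ inner = 83 5c 5c ∥ 03 24.
Outer hash (tag): sum = 131+92+92+3+36 = 354 → 01 62.

0162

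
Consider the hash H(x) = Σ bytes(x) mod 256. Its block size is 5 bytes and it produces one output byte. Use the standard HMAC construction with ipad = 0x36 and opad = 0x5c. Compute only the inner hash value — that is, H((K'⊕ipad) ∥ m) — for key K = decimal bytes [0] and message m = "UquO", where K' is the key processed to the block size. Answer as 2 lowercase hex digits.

98

Key decimal bytes [0] = 00 is 1 byte ≤ B = 5; zero-pad to 5 bytes: K' = 00 00 00 00 00.
K' ⊕ ipad = 36 36 36 36 36.
Inner input = 36 36 36 36 36 ∥ 55 71 75 4f.
Inner hash: sum = 54+54+54+54+54+85+113+117+79 = 664; mod 256 = 152 → 98.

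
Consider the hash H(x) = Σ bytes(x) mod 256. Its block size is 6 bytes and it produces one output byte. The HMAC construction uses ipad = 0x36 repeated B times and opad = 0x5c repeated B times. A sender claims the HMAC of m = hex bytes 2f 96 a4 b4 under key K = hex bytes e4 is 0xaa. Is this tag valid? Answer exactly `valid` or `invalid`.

invalid

Key hex bytes e4 is 1 byte ≤ B = 6; zero-pad to 6 bytes: K' = e4 00 00 00 00 00.
K' ⊕ ipad = d2 36 36 36 36 36; K' ⊕ opad = b8 5c 5c 5c 5c 5c.
Inner hash: sum = 210+54+54+54+54+54+47+150+164+180 = 1021; mod 256 = 253 → fd.
Outer hash (recomputed tag): sum = 184+92+92+92+92+92+253 = 897; mod 256 = 129 → 81.
Recomputed tag = 81; claimed = aa → mismatch.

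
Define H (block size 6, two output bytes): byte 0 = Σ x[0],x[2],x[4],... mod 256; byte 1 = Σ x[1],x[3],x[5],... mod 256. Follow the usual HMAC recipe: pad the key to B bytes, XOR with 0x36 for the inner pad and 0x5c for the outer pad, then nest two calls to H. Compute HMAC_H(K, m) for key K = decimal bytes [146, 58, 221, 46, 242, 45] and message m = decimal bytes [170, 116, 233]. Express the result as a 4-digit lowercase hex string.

e3fc

Key decimal bytes [146, 58, 221, 46, 242, 45] = 92 3a dd 2e f2 2d is exactly B = 6 bytes: K' = 92 3a dd 2e f2 2d.
K' ⊕ ipad = a4 0c eb 18 c4 1b.  K' ⊕ opad = ce 66 81 72 ae 71.
Inner input = (K'⊕ipad) ∥ m = a4 0c eb 18 c4 1b ∥ aa 74 e9.
Inner hash: even-index sum = 998 mod 256 = 230; odd-index sum = 179 mod 256 = 179 → e6 b3.
Outer input = (K'⊕opad) ∥ inner = ce 66 81 72 ae 71 ∥ e6 b3.
Outer hash (tag): even-index sum = 739 mod 256 = 227; odd-index sum = 508 mod 256 = 252 → e3 fc.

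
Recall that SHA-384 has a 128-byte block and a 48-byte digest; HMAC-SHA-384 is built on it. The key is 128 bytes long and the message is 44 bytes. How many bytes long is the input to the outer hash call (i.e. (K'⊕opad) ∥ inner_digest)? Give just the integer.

176

Key is 128 ≤ 128 bytes, zero-padded: |K'| = 128.
Outer input = (K'⊕opad) ∥ H(inner) → 128 + 48 = 176 bytes.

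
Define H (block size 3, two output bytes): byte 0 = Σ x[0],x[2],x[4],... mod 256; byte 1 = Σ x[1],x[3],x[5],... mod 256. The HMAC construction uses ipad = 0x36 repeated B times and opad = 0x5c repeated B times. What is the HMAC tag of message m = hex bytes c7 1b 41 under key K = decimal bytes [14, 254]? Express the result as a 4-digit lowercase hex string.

Key decimal bytes [14, 254] = 0e fe is 2 bytes ≤ B = 3; zero-pad to 3 bytes: K' = 0e fe 00.
K' ⊕ ipad = 38 c8 36.  K' ⊕ opad = 52 a2 5c.
Inner input = (K'⊕ipad) ∥ m = 38 c8 36 ∥ c7 1b 41.
Inner hash: even-index sum = 137 mod 256 = 137; odd-index sum = 464 mod 256 = 208 → 89 d0.
Outer input = (K'⊕opad) ∥ inner = 52 a2 5c ∥ 89 d0.
Outer hash (tag): even-index sum = 382 mod 256 = 126; odd-index sum = 299 mod 256 = 43 → 7e 2b.

7e2b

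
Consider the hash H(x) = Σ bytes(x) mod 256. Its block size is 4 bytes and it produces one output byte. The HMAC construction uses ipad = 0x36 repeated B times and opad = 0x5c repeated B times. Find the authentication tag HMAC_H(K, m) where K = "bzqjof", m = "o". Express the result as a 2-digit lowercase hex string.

af

Key "bzqjof" = 62 7a 71 6a 6f 66 is 6 bytes > B = 4, so hash it first: H(key) = 8c, then zero-pad to 4 bytes: K' = 8c 00 00 00.
K' ⊕ ipad = ba 36 36 36.  K' ⊕ opad = d0 5c 5c 5c.
Inner input = (K'⊕ipad) ∥ m = ba 36 36 36 ∥ 6f.
Inner hash: sum = 186+54+54+54+111 = 459; mod 256 = 203 → cb.
Outer input = (K'⊕opad) ∥ inner = d0 5c 5c 5c ∥ cb.
Outer hash (tag): sum = 208+92+92+92+203 = 687; mod 256 = 175 → af.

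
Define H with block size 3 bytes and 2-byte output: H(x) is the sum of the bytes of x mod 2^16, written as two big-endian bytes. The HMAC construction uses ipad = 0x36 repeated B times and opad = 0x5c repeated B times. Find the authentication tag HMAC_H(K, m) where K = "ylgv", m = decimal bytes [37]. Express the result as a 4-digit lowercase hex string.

01de

Key "ylgv" = 79 6c 67 76 is 4 bytes > B = 3, so hash it first: H(key) = 01 c2, then zero-pad to 3 bytes: K' = 01 c2 00.
K' ⊕ ipad = 37 f4 36.  K' ⊕ opad = 5d 9e 5c.
Inner input = (K'⊕ipad) ∥ m = 37 f4 36 ∥ 25.
Inner hash: sum = 55+244+54+37 = 390 → 01 86.
Outer input = (K'⊕opad) ∥ inner = 5d 9e 5c ∥ 01 86.
Outer hash (tag): sum = 93+158+92+1+134 = 478 → 01 de.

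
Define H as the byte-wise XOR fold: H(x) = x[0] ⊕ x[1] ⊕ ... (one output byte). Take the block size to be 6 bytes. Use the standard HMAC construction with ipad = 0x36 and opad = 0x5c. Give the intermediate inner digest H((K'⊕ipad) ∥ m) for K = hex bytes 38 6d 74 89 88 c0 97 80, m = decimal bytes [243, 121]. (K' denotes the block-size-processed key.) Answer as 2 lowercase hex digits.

Key hex bytes 38 6d 74 89 88 c0 97 80 is 8 bytes > B = 6, so hash it first: H(key) = f7, then zero-pad to 6 bytes: K' = f7 00 00 00 00 00.
K' ⊕ ipad = c1 36 36 36 36 36.
Inner input = c1 36 36 36 36 36 ∥ f3 79.
Inner hash: XOR c1⊕36⊕36⊕36⊕36⊕36⊕f3⊕79 = 7d.

7d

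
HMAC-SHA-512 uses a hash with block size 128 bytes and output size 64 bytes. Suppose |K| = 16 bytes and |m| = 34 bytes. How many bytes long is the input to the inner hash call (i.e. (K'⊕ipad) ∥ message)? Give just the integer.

Key is 16 ≤ 128 bytes, zero-padded: |K'| = 128.
Inner input = (K'⊕ipad) ∥ m → 128 + 34 = 162 bytes.

162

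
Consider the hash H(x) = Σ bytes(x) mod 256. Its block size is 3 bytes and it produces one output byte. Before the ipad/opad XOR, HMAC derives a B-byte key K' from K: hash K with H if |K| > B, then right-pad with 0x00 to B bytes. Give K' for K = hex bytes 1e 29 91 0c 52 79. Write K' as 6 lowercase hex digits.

|K| = 6 > B = 3, so first hash the key.
H(K): sum = 30+41+145+12+82+121 = 431; mod 256 = 175 → af.
Zero-pad H(K) = af to 3 bytes: K' = af 00 00.

af0000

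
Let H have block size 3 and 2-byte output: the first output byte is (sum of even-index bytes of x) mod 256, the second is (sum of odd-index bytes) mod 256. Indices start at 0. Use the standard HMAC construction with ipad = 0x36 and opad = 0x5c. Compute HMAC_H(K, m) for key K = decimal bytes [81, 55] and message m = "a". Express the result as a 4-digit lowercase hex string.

Key decimal bytes [81, 55] = 51 37 is 2 bytes ≤ B = 3; zero-pad to 3 bytes: K' = 51 37 00.
K' ⊕ ipad = 67 01 36.  K' ⊕ opad = 0d 6b 5c.
Inner input = (K'⊕ipad) ∥ m = 67 01 36 ∥ 61.
Inner hash: even-index sum = 157 mod 256 = 157; odd-index sum = 98 mod 256 = 98 → 9d 62.
Outer input = (K'⊕opad) ∥ inner = 0d 6b 5c ∥ 9d 62.
Outer hash (tag): even-index sum = 203 mod 256 = 203; odd-index sum = 264 mod 256 = 8 → cb 08.

cb08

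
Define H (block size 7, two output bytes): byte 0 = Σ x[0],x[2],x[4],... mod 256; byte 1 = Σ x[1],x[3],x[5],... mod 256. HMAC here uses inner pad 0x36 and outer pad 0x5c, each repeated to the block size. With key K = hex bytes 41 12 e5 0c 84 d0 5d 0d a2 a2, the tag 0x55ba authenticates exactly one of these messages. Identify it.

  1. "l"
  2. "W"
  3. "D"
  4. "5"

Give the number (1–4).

4

Key hex bytes 41 12 e5 0c 84 d0 5d 0d a2 a2 is 10 bytes > B = 7, so hash it first: H(key) = a9 9d, then zero-pad to 7 bytes: K' = a9 9d 00 00 00 00 00.
K' ⊕ ipad = 9f ab 36 36 36 36 36; K' ⊕ opad = f5 c1 5c 5c 5c 5c 5c.
m1: inner = H(9f ab 36 36 36 36 36 6c) = 41 83; tag = H(f5 c1 5c 5c 5c 5c 5c 41 83) = 8cba
m2: inner = H(9f ab 36 36 36 36 36 57) = 41 6e; tag = H(f5 c1 5c 5c 5c 5c 5c 41 6e) = 77ba
m3: inner = H(9f ab 36 36 36 36 36 44) = 41 5b; tag = H(f5 c1 5c 5c 5c 5c 5c 41 5b) = 64ba
m4: inner = H(9f ab 36 36 36 36 36 35) = 41 4c; tag = H(f5 c1 5c 5c 5c 5c 5c 41 4c) = 55ba ← matches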